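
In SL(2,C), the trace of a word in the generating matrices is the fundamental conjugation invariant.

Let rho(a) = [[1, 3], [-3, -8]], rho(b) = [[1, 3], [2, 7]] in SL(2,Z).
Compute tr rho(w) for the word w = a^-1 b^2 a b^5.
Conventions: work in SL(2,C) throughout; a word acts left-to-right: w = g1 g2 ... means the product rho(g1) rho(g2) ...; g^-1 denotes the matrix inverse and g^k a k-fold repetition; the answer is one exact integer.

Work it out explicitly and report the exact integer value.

rho(a^-1) = [[-8, -3], [3, 1]]
... * rho(b) = [[1, 3], [2, 7]]  ->  [[-14, -45], [5, 16]]
... * rho(b) = [[1, 3], [2, 7]]  ->  [[-104, -357], [37, 127]]
... * rho(a) = [[1, 3], [-3, -8]]  ->  [[967, 2544], [-344, -905]]
... * rho(b) = [[1, 3], [2, 7]]  ->  [[6055, 20709], [-2154, -7367]]
... * rho(b) = [[1, 3], [2, 7]]  ->  [[47473, 163128], [-16888, -58031]]
... * rho(b) = [[1, 3], [2, 7]]  ->  [[373729, 1284315], [-132950, -456881]]
... * rho(b) = [[1, 3], [2, 7]]  ->  [[2942359, 10111392], [-1046712, -3597017]]
... * rho(b) = [[1, 3], [2, 7]]  ->  [[23165143, 79606821], [-8240746, -28319255]]
tr = 23165143 + -28319255 = -5154112

-5154112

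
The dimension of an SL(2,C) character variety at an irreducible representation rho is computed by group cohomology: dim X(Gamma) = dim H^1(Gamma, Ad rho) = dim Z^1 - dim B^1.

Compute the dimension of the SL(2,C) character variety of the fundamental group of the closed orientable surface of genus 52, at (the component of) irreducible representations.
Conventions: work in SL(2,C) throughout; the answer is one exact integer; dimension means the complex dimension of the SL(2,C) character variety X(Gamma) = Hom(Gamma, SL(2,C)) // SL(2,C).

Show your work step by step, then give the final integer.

pi_1 of the closed genus-52 surface has 104 generators bound by the single product-of-commutators relator.
A cocycle assigns one sl_2 vector per generator subject to the relator condition d_2(z) = 0: dim of the unconstrained space is 3*2g = 312.
d_2 is surjective at irreducible rho (its cokernel H^2 is dual to H^0 = 0), so dim Z^1 = 312 - 3 = 309.
dim B^1 = 3 (coboundaries, injective at irreducible rho).
dim H^1 = 309 - 3 = 306 = dim X.

306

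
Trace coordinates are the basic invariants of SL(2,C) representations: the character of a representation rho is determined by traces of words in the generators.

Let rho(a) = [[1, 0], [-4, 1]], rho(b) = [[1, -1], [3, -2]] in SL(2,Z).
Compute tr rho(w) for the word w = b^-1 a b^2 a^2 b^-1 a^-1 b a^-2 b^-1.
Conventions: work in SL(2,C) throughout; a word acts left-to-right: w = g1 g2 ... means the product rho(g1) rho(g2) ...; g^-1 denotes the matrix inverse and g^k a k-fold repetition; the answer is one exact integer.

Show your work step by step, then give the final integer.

rho(b^-1) = [[-2, 1], [-3, 1]]
... * rho(a) = [[1, 0], [-4, 1]]  ->  [[-6, 1], [-7, 1]]
... * rho(b) = [[1, -1], [3, -2]]  ->  [[-3, 4], [-4, 5]]
... * rho(b) = [[1, -1], [3, -2]]  ->  [[9, -5], [11, -6]]
... * rho(a) = [[1, 0], [-4, 1]]  ->  [[29, -5], [35, -6]]
... * rho(a) = [[1, 0], [-4, 1]]  ->  [[49, -5], [59, -6]]
... * rho(b^-1) = [[-2, 1], [-3, 1]]  ->  [[-83, 44], [-100, 53]]
... * rho(a^-1) = [[1, 0], [4, 1]]  ->  [[93, 44], [112, 53]]
... * rho(b) = [[1, -1], [3, -2]]  ->  [[225, -181], [271, -218]]
... * rho(a^-1) = [[1, 0], [4, 1]]  ->  [[-499, -181], [-601, -218]]
... * rho(a^-1) = [[1, 0], [4, 1]]  ->  [[-1223, -181], [-1473, -218]]
... * rho(b^-1) = [[-2, 1], [-3, 1]]  ->  [[2989, -1404], [3600, -1691]]
tr = 2989 + -1691 = 1298

1298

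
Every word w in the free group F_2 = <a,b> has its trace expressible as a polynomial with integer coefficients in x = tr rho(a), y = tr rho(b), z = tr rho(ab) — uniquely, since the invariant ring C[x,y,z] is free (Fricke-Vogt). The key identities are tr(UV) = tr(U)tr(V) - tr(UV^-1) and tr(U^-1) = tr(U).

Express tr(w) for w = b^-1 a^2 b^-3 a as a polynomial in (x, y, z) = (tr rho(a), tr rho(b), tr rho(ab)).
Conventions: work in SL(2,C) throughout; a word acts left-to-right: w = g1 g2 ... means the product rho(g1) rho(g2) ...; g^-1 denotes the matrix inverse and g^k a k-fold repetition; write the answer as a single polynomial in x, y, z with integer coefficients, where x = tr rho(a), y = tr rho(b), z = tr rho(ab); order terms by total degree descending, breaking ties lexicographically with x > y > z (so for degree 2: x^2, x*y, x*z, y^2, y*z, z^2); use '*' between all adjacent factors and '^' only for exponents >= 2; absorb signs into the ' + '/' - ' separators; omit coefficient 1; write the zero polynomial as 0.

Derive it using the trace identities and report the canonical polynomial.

tr(a^2) = tr(a) tr(a) - tr(1)   [square of a] = x^2 - 2
tr(a^3) = tr(a) tr(a^2) - tr(a)   [square of a] = x^3 - 3*x
apply: tr(a b a) = tr(a) tr(b a) - tr(b)   [square of a] = x*z - y
tr(a^3 b) = tr(a) tr(a b a) - tr(a b)   [square of a] = x^2*z - x*y - z
tr(a b^-1 a^2) = tr(a^3) tr(b) - tr(a^3 b)   [inverse elimination on b] = x^3*y - x^2*z - 2*x*y + z
use: tr(b a b a) = tr(a b) tr(a b) - tr(1)   [split at a repeated a] = z^2 - 2
tr(b a b) = tr(b) tr(a b) - tr(a)   [square of b] = y*z - x
tr(a^2 b a b) = tr(a) tr(b a b a) - tr(b a b)   [square of a] = x*z^2 - y*z - x
tr(a b^-1 a^2 b) = tr(a^2 b a) tr(b) - tr(a^2 b a b)   [inverse elimination on b] = x^2*y*z - x*y^2 - x*z^2 + x
apply: tr(b^-1 a b^-1 a^2) = tr(a b^-1 a^2) tr(b) - tr(a b^-1 a^2 b)   [inverse elimination on b] = x^3*y^2 - 2*x^2*y*z - x*y^2 + x*z^2 + y*z - x
apply: tr(a b^-1 a^2 b^-2) = tr(b^-1 a b^-1 a^2) tr(b) - tr(b^-1 a b^-1 a^2 b)   [inverse elimination on b] = x^3*y^3 - 2*x^2*y^2*z - x^3*y - x*y^3 + x*y*z^2 + x^2*z + y^2*z + x*y - z
tr(b^-1 a^2 b^-3 a) = tr(a b^-1 a^2 b^-2) tr(b) - tr(a b^-1 a^2 b^-1)   [inverse elimination on b] = x^3*y^4 - 2*x^2*y^3*z - 2*x^3*y^2 - x*y^4 + x*y^2*z^2 + 3*x^2*y*z + y^3*z + 2*x*y^2 - x*z^2 - 2*y*z + x

x^3*y^4 - 2*x^2*y^3*z - 2*x^3*y^2 - x*y^4 + x*y^2*z^2 + 3*x^2*y*z + y^3*z + 2*x*y^2 - x*z^2 - 2*y*z + x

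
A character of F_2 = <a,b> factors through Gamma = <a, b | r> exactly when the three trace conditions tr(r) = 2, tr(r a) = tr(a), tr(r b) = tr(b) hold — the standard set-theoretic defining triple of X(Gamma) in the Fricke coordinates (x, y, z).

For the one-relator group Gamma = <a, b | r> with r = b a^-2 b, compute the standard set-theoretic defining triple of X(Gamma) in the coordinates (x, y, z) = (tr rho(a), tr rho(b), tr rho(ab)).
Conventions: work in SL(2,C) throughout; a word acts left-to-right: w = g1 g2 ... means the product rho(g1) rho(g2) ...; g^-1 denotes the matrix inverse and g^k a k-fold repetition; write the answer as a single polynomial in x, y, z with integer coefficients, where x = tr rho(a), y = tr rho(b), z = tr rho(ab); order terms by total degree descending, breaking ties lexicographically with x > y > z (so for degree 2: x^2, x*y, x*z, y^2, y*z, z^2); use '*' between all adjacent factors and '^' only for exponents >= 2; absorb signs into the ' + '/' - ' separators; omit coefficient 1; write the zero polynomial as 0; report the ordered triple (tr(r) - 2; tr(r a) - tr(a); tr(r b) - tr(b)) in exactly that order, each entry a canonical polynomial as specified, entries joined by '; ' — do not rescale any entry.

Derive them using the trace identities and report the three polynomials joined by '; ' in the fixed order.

tr(b^2) = tr(b) tr(b) - tr(1) = y^2 - 2
use: tr(b^2 a) = tr(b) tr(a b) - tr(a) = y*z - x
tr(a^-1 b^2) = tr(b^2) tr(a) - tr(b^2 a) = x*y^2 - y*z - x
tr(b a^-2 b) = tr(a^-1 b^2) tr(a) - tr(a^-1 b^2 a) = x^2*y^2 - x*y*z - x^2 - y^2 + 2
tr(b a b a) = tr(b a) tr(b a) - tr(1) = z^2 - 2
apply: tr(b a b a^-1) = tr(b a b) tr(a) - tr(b a b a) = x*y*z - x^2 - z^2 + 2
tr(b a^-2 b a) = tr(b a b a^-1) tr(a) - tr(b a b) = x^2*y*z - x^3 - x*z^2 - y*z + 3*x
apply: tr(b^3) = tr(b) tr(b^2) - tr(b)  (reduce the b square) = y^3 - 3*y
tr(b^3 a) = tr(b) tr(a b^2) - tr(a b)  (reduce the b square) = y^2*z - x*y - z
tr(b^3 a^-1) = tr(b^3) tr(a) - tr(b^3 a)  (eliminate a^-1) = x*y^3 - y^2*z - 2*x*y + z
tr(b a^-2 b^2) = tr(b^3 a^-1) tr(a) - tr(b^3)  (eliminate a^-1) = x^2*y^3 - x*y^2*z - 2*x^2*y - y^3 + x*z + 3*y
assemble the triple (tr(r) - 2; tr(r a) - x; tr(r b) - y)

x^2*y^2 - x*y*z - x^2 - y^2; x^2*y*z - x^3 - x*z^2 - y*z + 2*x; x^2*y^3 - x*y^2*z - 2*x^2*y - y^3 + x*z + 2*y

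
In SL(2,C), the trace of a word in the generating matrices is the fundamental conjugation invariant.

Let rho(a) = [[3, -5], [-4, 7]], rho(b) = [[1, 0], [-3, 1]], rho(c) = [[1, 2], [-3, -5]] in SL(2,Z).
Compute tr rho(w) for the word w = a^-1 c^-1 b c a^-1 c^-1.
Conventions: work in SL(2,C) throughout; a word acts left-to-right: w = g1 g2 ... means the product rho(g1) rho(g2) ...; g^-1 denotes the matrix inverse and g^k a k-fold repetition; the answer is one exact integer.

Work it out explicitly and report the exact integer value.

rho(a^-1) = [[7, 5], [4, 3]]
... * rho(c^-1) = [[-5, -2], [3, 1]]  ->  [[-20, -9], [-11, -5]]
... * rho(b) = [[1, 0], [-3, 1]]  ->  [[7, -9], [4, -5]]
... * rho(c) = [[1, 2], [-3, -5]]  ->  [[34, 59], [19, 33]]
... * rho(a^-1) = [[7, 5], [4, 3]]  ->  [[474, 347], [265, 194]]
... * rho(c^-1) = [[-5, -2], [3, 1]]  ->  [[-1329, -601], [-743, -336]]
tr = -1329 + -336 = -1665

-1665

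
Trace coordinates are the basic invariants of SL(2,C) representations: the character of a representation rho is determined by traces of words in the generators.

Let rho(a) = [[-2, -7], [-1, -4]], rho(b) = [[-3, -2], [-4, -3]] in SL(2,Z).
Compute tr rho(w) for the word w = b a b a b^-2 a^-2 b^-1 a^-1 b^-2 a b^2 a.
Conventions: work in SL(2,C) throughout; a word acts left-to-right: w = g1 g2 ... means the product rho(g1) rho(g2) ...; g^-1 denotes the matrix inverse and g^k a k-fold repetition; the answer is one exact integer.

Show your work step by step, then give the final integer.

-4246645930812

rho(b) = [[-3, -2], [-4, -3]]
... * rho(a) = [[-2, -7], [-1, -4]]  ->  [[8, 29], [11, 40]]
... * rho(b) = [[-3, -2], [-4, -3]]  ->  [[-140, -103], [-193, -142]]
... * rho(a) = [[-2, -7], [-1, -4]]  ->  [[383, 1392], [528, 1919]]
... * rho(b^-1) = [[-3, 2], [4, -3]]  ->  [[4419, -3410], [6092, -4701]]
... * rho(b^-1) = [[-3, 2], [4, -3]]  ->  [[-26897, 19068], [-37080, 26287]]
... * rho(a^-1) = [[-4, 7], [1, -2]]  ->  [[126656, -226415], [174607, -312134]]
... * rho(a^-1) = [[-4, 7], [1, -2]]  ->  [[-733039, 1339422], [-1010562, 1846517]]
... * rho(b^-1) = [[-3, 2], [4, -3]]  ->  [[7556805, -5484344], [10417754, -7560675]]
... * rho(a^-1) = [[-4, 7], [1, -2]]  ->  [[-35711564, 63866323], [-49231691, 88045628]]
... * rho(b^-1) = [[-3, 2], [4, -3]]  ->  [[362599984, -263022097], [499877585, -362600266]]
... * rho(b^-1) = [[-3, 2], [4, -3]]  ->  [[-2139888340, 1514266259], [-2950033819, 2087555968]]
... * rho(a) = [[-2, -7], [-1, -4]]  ->  [[2765510421, 8922153344], [3812511670, 12300012861]]
... * rho(b) = [[-3, -2], [-4, -3]]  ->  [[-43985144639, -32297480874], [-60637586454, -44525061923]]
... * rho(b) = [[-3, -2], [-4, -3]]  ->  [[261145357413, 184862731900], [360013007054, 254850358677]]
... * rho(a) = [[-2, -7], [-1, -4]]  ->  [[-707153446726, -2567468429491], [-974876372785, -3539492484086]]
tr = -707153446726 + -3539492484086 = -4246645930812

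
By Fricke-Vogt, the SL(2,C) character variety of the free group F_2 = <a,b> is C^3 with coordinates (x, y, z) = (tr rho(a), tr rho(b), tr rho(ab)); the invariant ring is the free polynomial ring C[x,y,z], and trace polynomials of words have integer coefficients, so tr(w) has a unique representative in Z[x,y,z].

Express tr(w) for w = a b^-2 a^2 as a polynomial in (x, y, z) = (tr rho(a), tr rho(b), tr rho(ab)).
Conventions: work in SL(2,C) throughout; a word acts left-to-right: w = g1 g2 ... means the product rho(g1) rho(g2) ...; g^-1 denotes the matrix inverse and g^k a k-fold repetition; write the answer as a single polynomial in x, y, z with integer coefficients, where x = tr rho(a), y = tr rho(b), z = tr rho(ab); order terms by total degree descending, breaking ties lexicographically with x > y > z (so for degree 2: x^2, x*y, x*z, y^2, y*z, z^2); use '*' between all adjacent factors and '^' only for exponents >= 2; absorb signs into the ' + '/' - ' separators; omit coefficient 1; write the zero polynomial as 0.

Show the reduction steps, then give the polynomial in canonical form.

trace(a^2) = trace(a) trace(a) - trace(1)  (reduce the a square) = x^2 - 2
trace(a^3) = trace(a) trace(a^2) - trace(a)  (reduce the a square) = x^3 - 3*x
trace(b a^2) = trace(a) trace(b a) - trace(b)  (reduce the a square) = x*z - y
trace(a^3 b) = trace(a) trace(b a^2) - trace(b a)  (reduce the a square) = x^2*z - x*y - z
trace(a^3 b^-1) = trace(a^3) trace(b) - trace(a^3 b)  (eliminate b^-1) = x^3*y - x^2*z - 2*x*y + z
trace(a b^-2 a^2) = trace(a^3 b^-1) trace(b) - trace(a^3)  (eliminate b^-1) = x^3*y^2 - x^2*y*z - x^3 - 2*x*y^2 + y*z + 3*x

x^3*y^2 - x^2*y*z - x^3 - 2*x*y^2 + y*z + 3*x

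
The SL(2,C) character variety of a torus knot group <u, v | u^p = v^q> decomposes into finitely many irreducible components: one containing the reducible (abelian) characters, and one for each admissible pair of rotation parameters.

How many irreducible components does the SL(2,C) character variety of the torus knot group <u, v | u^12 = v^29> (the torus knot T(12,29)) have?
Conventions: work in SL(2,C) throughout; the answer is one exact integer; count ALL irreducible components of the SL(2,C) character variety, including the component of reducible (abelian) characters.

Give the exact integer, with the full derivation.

155

In the torus knot group T(12,29), u^12 = v^29 is central, so an irreducible representation sends it to +I or -I (Schur).
So on each irreducible component the traces are pinned: tr(u) = 2*cos(pi*alpha/12) with 1 <= alpha <= 11, tr(v) = 2*cos(pi*beta/29) with 1 <= beta <= 28.
Consistency of u^12 = (-1)^alpha I with v^29 = (-1)^beta I forces alpha = beta (mod 2).
Enumerate parity-matched pairs: 6*14 odd-odd plus 5*14 even-even gives 154.
components with irreducible characters: 154; plus the single component of reducible (abelian) characters: total 155.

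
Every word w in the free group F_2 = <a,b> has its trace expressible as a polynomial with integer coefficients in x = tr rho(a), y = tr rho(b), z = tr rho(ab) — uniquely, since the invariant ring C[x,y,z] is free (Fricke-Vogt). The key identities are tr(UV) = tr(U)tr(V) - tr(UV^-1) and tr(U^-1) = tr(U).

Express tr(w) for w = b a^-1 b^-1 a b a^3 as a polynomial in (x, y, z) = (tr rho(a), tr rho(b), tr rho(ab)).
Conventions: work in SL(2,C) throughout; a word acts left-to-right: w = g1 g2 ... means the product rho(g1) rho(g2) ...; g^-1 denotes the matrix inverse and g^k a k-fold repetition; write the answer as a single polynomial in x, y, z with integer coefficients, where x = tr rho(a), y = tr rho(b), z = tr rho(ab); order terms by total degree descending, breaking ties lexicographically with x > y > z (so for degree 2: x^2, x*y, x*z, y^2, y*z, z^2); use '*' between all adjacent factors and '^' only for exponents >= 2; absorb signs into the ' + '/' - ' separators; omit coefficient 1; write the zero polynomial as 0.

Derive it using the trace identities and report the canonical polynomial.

-x^3*y*z^2 + x^4*z + 2*x^2*y^2*z + x^2*z^3 - x^3*y - x*y^3 - 4*x^2*z - y^2*z - z^3 + 3*x*y + 3*z

tr(b^2 a) = tr(b) * tr(a b) - tr(a) = y*z - x
tr(b^2) = tr(b) * tr(b) - tr(1) = y^2 - 2
tr(b^2 a^2) = tr(a) * tr(b^2 a) - tr(b^2) = x*y*z - x^2 - y^2 + 2
tr(b a^3 b) = tr(a) * tr(b^2 a^2) - tr(b^2 a) = x^2*y*z - x^3 - x*y^2 - y*z + 3*x
tr(b a b a) = tr(a b) * tr(a b) - tr(1)   [split at repeated a] = z^2 - 2
tr(a b a^2 b) = tr(a) * tr(b a b a) - tr(b a b) = x*z^2 - y*z - x
tr(a b a) = tr(a) * tr(b a) - tr(b) = x*z - y
tr(a b a^2) = tr(a) * tr(a b a) - tr(a b) = x^2*z - x*y - z
tr(a b^2 a b a) = tr(b) * tr(a b a^2 b) - tr(a b a^2) = x*y*z^2 - x^2*z - y^2*z + z
tr(a b^2 a b) = tr(b) * tr(a b a b) - tr(a b a) = y*z^2 - x*z - y
tr(b a b a^3 b) = tr(a) * tr(a b^2 a b a) - tr(a b^2 a b) = x^2*y*z^2 - x^3*z - x*y^2*z - y*z^2 + 2*x*z + y
tr(b a b a b a) = tr(a b a b) * tr(a b) - tr(b a)   [split at repeated a] = z^3 - 3*z
tr(a b a b a b a) = tr(a) * tr(b a b a b a) - tr(b a b a b) = x*z^3 - y*z^2 - 2*x*z + y
tr(b a b a^3 b a) = tr(a) * tr(a b a b a b a) - tr(a b a b a b) = x^2*z^3 - x*y*z^2 - 2*x^2*z - z^3 + x*y + 3*z
tr(a b a^3 b a^-1 b) = tr(b a b a^3 b) * tr(a) - tr(b a b a^3 b a) = x^3*y*z^2 - x^4*z - x^2*y^2*z - x^2*z^3 + 4*x^2*z + z^3 - 3*z
tr(b a^-1 b^-1 a b a^3) = tr(a b a^3 b a^-1) * tr(b) - tr(a b a^3 b a^-1 b) = -x^3*y*z^2 + x^4*z + 2*x^2*y^2*z + x^2*z^3 - x^3*y - x*y^3 - 4*x^2*z - y^2*z - z^3 + 3*x*y + 3*z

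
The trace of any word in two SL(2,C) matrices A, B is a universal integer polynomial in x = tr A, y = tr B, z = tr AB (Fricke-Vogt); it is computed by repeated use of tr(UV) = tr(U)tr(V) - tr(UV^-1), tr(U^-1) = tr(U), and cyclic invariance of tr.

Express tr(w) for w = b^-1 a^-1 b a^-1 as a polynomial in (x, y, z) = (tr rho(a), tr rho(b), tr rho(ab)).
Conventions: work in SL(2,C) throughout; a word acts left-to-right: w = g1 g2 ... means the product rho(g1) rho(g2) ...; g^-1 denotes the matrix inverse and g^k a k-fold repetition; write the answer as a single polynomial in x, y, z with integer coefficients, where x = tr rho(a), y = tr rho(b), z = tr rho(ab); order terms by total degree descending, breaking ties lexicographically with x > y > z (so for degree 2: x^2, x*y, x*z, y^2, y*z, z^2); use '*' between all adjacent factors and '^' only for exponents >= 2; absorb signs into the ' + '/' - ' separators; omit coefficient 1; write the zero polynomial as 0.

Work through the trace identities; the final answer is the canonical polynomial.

x*y*z - y^2 - z^2 + 2

tr(b a^-1) = tr(b) tr(a) - tr(b a) = x*y - z
tr(a^-1 b a^-1) = tr(b a^-1) tr(a) - tr(b) = x^2*y - x*z - y
reduce: tr(b^2) = tr(b) tr(b) - tr(1) = y^2 - 2
tr(b^2 a) = tr(b) tr(a b) - tr(a) = y*z - x
tr(b a^-1 b) = tr(b^2) tr(a) - tr(b^2 a) = x*y^2 - y*z - x
so tr(b a b a) = tr(b a) tr(b a) - tr(1)   [split at repeated b] = z^2 - 2
reduce: tr(b a^-1 b a) = tr(b a b) tr(a) - tr(b a b a) = x*y*z - x^2 - z^2 + 2
reduce: tr(a^-1 b a^-1 b) = tr(b a^-1 b) tr(a) - tr(b a^-1 b a) = x^2*y^2 - 2*x*y*z + z^2 - 2
tr(b^-1 a^-1 b a^-1) = tr(a^-1 b a^-1) tr(b) - tr(a^-1 b a^-1 b) = x*y*z - y^2 - z^2 + 2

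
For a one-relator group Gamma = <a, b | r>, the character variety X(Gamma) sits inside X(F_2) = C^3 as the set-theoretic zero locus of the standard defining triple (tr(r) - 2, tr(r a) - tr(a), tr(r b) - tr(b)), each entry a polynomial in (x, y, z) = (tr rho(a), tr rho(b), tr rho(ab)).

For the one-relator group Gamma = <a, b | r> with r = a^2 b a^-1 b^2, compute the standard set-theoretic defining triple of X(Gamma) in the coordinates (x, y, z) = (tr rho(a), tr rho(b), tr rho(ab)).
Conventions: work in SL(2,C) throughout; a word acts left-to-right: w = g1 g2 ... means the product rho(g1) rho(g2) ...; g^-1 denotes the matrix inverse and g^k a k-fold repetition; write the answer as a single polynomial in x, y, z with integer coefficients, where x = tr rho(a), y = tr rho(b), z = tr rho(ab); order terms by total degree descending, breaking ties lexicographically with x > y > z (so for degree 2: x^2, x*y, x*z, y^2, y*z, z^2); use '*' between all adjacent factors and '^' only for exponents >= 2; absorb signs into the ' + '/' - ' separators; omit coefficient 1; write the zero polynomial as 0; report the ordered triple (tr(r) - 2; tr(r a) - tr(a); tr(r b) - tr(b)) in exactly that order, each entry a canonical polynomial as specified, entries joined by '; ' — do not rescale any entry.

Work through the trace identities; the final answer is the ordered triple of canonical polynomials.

x^2*y^2*z - x^3*y - x*y^3 - x*y*z^2 + y^2*z + 3*x*y - z - 2; x^3*y^2*z - x^4*y - x^2*y^3 - x^2*y*z^2 + 4*x^2*y + y*z^2 - x*z - x - y; x^2*y^3*z - x^3*y^2 - x*y^4 - x*y^2*z^2 - x^2*y*z + y^3*z + x^3 + 4*x*y^2 + x*z^2 - 2*y*z - 3*x - y

apply: tr(b^2 a) = tr(b)*tr(a b) - tr(a)   [square of b] = y*z - x
tr(b^2) = tr(b)*tr(b) - tr(1)   [square of b] = y^2 - 2
tr(a^2 b^2) = tr(a)*tr(b^2 a) - tr(b^2)   [square of a] = x*y*z - x^2 - y^2 + 2
tr(a^2 b) = tr(a)*tr(b a) - tr(b)   [square of a] = x*z - y
tr(b^2 a^2 b) = tr(b)*tr(a^2 b^2) - tr(a^2 b)   [square of b] = x*y^2*z - x^2*y - y^3 - x*z + 3*y
apply: tr(b a b a) = tr(b a)*tr(b a) - tr(1)   [split at a repeated b] = z^2 - 2
use: tr(a^2 b a b) = tr(a)*tr(b a b a) - tr(b a b)   [square of a] = x*z^2 - y*z - x
tr(a^2 b a) = tr(a)*tr(a b a) - tr(a b)   [square of a] = x^2*z - x*y - z
apply: tr(b^2 a^2 b a) = tr(b)*tr(a^2 b a b) - tr(a^2 b a)   [square of b] = x*y*z^2 - x^2*z - y^2*z + z
use: tr(a^2 b a^-1 b^2) = tr(b^2 a^2 b)*tr(a) - tr(b^2 a^2 b a)   [inverse elimination on a] = x^2*y^2*z - x^3*y - x*y^3 - x*y*z^2 + y^2*z + 3*x*y - z
use: tr(a b^3) = tr(b)*tr(b a b) - tr(b a) = y^2*z - x*y - z
tr(b^2 a^3 b) = tr(a)*tr(a b^3 a) - tr(a b^3) = x^2*y^2*z - x^3*y - x*y^3 - x^2*z - y^2*z + 4*x*y + z
tr(b a b^2 a) = tr(b)*tr(a b a b) - tr(a b a) = y*z^2 - x*z - y
use: tr(b^2 a^3 b a) = tr(a)*tr(b a b^2 a^2) - tr(b a b^2 a) = x^2*y*z^2 - x^3*z - x*y^2*z - y*z^2 + 2*x*z + y
tr(a^2 b a^-1 b^2 a) = tr(b^2 a^3 b)*tr(a) - tr(b^2 a^3 b a) = x^3*y^2*z - x^4*y - x^2*y^3 - x^2*y*z^2 + 4*x^2*y + y*z^2 - x*z - y
use: tr(b^3 a^2 b) = tr(b)*tr(a^2 b^3) - tr(a^2 b^2) = x*y^3*z - x^2*y^2 - y^4 - 2*x*y*z + x^2 + 4*y^2 - 2
apply: tr(b^3 a^2 b a) = tr(b)*tr(b a^2 b a b) - tr(b a^2 b a) = x*y^2*z^2 - x^2*y*z - y^3*z - x*z^2 + 2*y*z + x
use: tr(a^2 b a^-1 b^3) = tr(b^3 a^2 b)*tr(a) - tr(b^3 a^2 b a) = x^2*y^3*z - x^3*y^2 - x*y^4 - x*y^2*z^2 - x^2*y*z + y^3*z + x^3 + 4*x*y^2 + x*z^2 - 2*y*z - 3*x
assemble the triple (tr(r) - 2; tr(r a) - x; tr(r b) - y)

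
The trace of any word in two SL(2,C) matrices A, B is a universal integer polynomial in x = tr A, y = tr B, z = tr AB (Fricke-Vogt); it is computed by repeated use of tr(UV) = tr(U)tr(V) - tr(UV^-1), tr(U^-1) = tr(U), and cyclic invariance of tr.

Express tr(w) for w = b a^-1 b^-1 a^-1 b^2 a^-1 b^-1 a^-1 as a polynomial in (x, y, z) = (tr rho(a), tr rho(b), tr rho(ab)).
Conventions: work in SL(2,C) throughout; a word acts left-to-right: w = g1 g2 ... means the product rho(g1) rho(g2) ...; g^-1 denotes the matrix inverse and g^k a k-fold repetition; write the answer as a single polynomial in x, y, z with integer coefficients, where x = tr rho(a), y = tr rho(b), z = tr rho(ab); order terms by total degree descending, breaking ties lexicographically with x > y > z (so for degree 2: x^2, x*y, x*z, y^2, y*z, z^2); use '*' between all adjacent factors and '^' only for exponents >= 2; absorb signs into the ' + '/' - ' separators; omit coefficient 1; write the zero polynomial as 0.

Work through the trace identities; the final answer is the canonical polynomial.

trace(b a^-1) = trace(b) trace(a) - trace(b a) = x*y - z
trace(b^2) = trace(b) trace(b) - trace(1) = y^2 - 2
trace(b a b) = trace(b) trace(a b) - trace(a) = y*z - x
trace(b a b^2) = trace(b) trace(b a b) - trace(b a) = y^2*z - x*y - z
apply: trace(a b a b) = trace(b a) trace(b a) - trace(1) = z^2 - 2
trace(a b a) = trace(a) trace(b a) - trace(b) = x*z - y
trace(b a b^2 a) = trace(b) trace(a b a b) - trace(a b a) = y*z^2 - x*z - y
trace(a b^2 a^-1 b) = trace(b a b^2) trace(a) - trace(b a b^2 a) = x*y^2*z - x^2*y - y*z^2 + y
trace(b^2 a^-1 b^-1 a) = trace(a b^2 a^-1) trace(b) - trace(a b^2 a^-1 b) = -x*y^2*z + x^2*y + y^3 + y*z^2 - 3*y
trace(a^-1 b^2 a^-1 b^-1) = trace(b^2 a^-1 b^-1) trace(a) - trace(b^2 a^-1 b^-1 a) = x*y^2*z - y^3 - y*z^2 - x*z + 3*y
apply: trace(a^-1 b^2 a^-1 b^-1 a^-1) = trace(a^-1 b^2 a^-1 b^-1) trace(a) - trace(a^-1 b^2 a^-1 b^-1 a) = x^2*y^2*z - x*y^3 - x*y*z^2 - x^2*z + 2*x*y + z
use: trace(a b a b a) = trace(a) trace(b a b a) - trace(b a b) = x*z^2 - y*z - x
trace(a b a b a b) = trace(a b) trace(a b a b) - trace(a^-1 b^-1) = z^3 - 3*z
trace(b a b a b^-1 a) = trace(a b a b a) trace(b) - trace(a b a b a b) = x*y*z^2 - y^2*z - z^3 - x*y + 3*z
apply: trace(b^-1 a^-1 b a b a) = trace(b a b a b^-1) trace(a) - trace(b a b a b^-1 a) = -x*y*z^2 + x^2*z + y^2*z + z^3 - 3*z
use: trace(b a^-1 b^-1 a^-1 b a) = trace(b^-1 a^-1 b a b) trace(a) - trace(b^-1 a^-1 b a b a) = x*y*z^2 - x^2*z - y^2*z - z^3 + x*y + 3*z
apply: trace(a b^2 a) = trace(a) trace(b^2 a) - trace(b^2) = x*y*z - x^2 - y^2 + 2
trace(b a b^-1 a b) = trace(a b^2 a) trace(b) - trace(a b^2 a b) = x*y^2*z - x^2*y - y^3 - y*z^2 + x*z + 3*y
use: trace(a^-1 b a b^-1 a b) = trace(b a b^-1 a b) trace(a) - trace(b a b^-1 a b a) = x^2*y^2*z - x^3*y - x*y^3 - 2*x*y*z^2 + x^2*z + y^2*z + z^3 + 4*x*y - 3*z
apply: trace(b a^2 b^2) = trace(b) trace(b a^2 b) - trace(b a^2) = x*y^2*z - x^2*y - y^3 - x*z + 3*y
trace(a b^2 a^2 b) = trace(a) trace(b a b^2 a) - trace(b a b^2) = x*y*z^2 - x^2*z - y^2*z + z
trace(a b^2 a^2) = trace(a) trace(b^2 a^2) - trace(b^2 a) = x^2*y*z - x^3 - x*y^2 - y*z + 3*x
apply: trace(b a^2 b^2 a b) = trace(b) trace(a b^2 a^2 b) - trace(a b^2 a^2) = x*y^2*z^2 - 2*x^2*y*z - y^3*z + x^3 + x*y^2 + 2*y*z - 3*x
apply: trace(b^2 a b a b a) = trace(b) trace(a b a b a b) - trace(a b a b a) = y*z^3 - x*z^2 - 2*y*z + x
trace(b^2 a b a b) = trace(b) trace(b a b a b) - trace(b a b a) = y^2*z^2 - x*y*z - y^2 - z^2 + 2
trace(b a^2 b^2 a b a) = trace(a) trace(b^2 a b a b a) - trace(b^2 a b a b) = x*y*z^3 - x^2*z^2 - y^2*z^2 - x*y*z + x^2 + y^2 + z^2 - 2
trace(a^-1 b a^2 b^2 a b) = trace(b a^2 b^2 a b) trace(a) - trace(b a^2 b^2 a b a) = x^2*y^2*z^2 - 2*x^3*y*z - x*y^3*z - x*y*z^3 + x^4 + x^2*y^2 + x^2*z^2 + y^2*z^2 + 3*x*y*z - 4*x^2 - y^2 - z^2 + 2
trace(a b^2 a b^-1 a^-1 b a) = trace(a^-1 b a^2 b^2 a) trace(b) - trace(a^-1 b a^2 b^2 a b) = -x^2*y^2*z^2 + 2*x^3*y*z + 2*x*y^3*z + x*y*z^3 - x^4 - 2*x^2*y^2 - x^2*z^2 - y^4 - y^2*z^2 - 4*x*y*z + 4*x^2 + 4*y^2 + z^2 - 2
trace(a^2 b a b a b) = trace(a) trace(b a b a b a) - trace(b a b a b) = x*z^3 - y*z^2 - 2*x*z + y
use: trace(a^2 b a b a) = trace(a) trace(b a b a^2) - trace(b a b a) = x^2*z^2 - x*y*z - x^2 - z^2 + 2
trace(a b a b a b^2 a) = trace(b) trace(a^2 b a b a b) - trace(a^2 b a b a) = x*y*z^3 - x^2*z^2 - y^2*z^2 - x*y*z + x^2 + y^2 + z^2 - 2
trace(a b a b a b a b) = trace(a b) trace(a b a b a b) - trace(a^-1 b^-1 a^-1 b^-1) = z^4 - 4*z^2 + 2
apply: trace(a b a b a b^2 a b) = trace(b) trace(a b a b a b a b) - trace(a b a b a b a) = y*z^4 - x*z^3 - 3*y*z^2 + 2*x*z + y
trace(b a b a b^2 a b^-1 a) = trace(a b a b a b^2 a) trace(b) - trace(a b a b a b^2 a b) = x*y^2*z^3 - x^2*y*z^2 - y^3*z^2 - y*z^4 - x*y^2*z + x*z^3 + x^2*y + y^3 + 4*y*z^2 - 2*x*z - 3*y
trace(a b^2 a b^-1 a^-1 b a b) = trace(b a b a b^2 a b^-1) trace(a) - trace(b a b a b^2 a b^-1 a) = -x*y^2*z^3 + 2*x^2*y*z^2 + y^3*z^2 + y*z^4 - x^3*z - x*z^3 - x^2*y - y^3 - 4*y*z^2 + 3*x*z + 3*y
trace(b^-1 a^-1 b a b^-1 a b^2 a) = trace(a b^2 a b^-1 a^-1 b a) trace(b) - trace(a b^2 a b^-1 a^-1 b a b) = -x^2*y^3*z^2 + 2*x^3*y^2*z + 2*x*y^4*z + 2*x*y^2*z^3 - x^4*y - 2*x^2*y^3 - 3*x^2*y*z^2 - y^5 - 2*y^3*z^2 - y*z^4 + x^3*z - 4*x*y^2*z + x*z^3 + 5*x^2*y + 5*y^3 + 5*y*z^2 - 3*x*z - 5*y
apply: trace(b^2 a^-1 b^-1 a^-1 b a b^-1 a) = trace(b^-1 a^-1 b a b^-1 a b^2) trace(a) - trace(b^-1 a^-1 b a b^-1 a b^2 a) = x^2*y^3*z^2 - x^3*y^2*z - 2*x*y^4*z - 2*x*y^2*z^3 + x^2*y^3 + x^2*y*z^2 + y^5 + 2*y^3*z^2 + y*z^4 + 5*x*y^2*z - x^2*y - 5*y^3 - 5*y*z^2 + 5*y
trace(b^-1 a^-1 b^2 a^-1 b^-1 a^-1 b a) = trace(b^2 a^-1 b^-1 a^-1 b a b^-1) trace(a) - trace(b^2 a^-1 b^-1 a^-1 b a b^-1 a) = -x^2*y^3*z^2 + x^3*y^2*z + 2*x*y^4*z + 2*x*y^2*z^3 - x^2*y^3 - y^5 - 2*y^3*z^2 - y*z^4 - x^3*z - 6*x*y^2*z - x*z^3 + 2*x^2*y + 5*y^3 + 5*y*z^2 + 3*x*z - 5*y
apply: trace(b a^-1 b^-1 a^-1 b^2 a^-1 b^-1 a^-1) = trace(b^-1 a^-1 b^2 a^-1 b^-1 a^-1 b) trace(a) - trace(b^-1 a^-1 b^2 a^-1 b^-1 a^-1 b a) = x^2*y^3*z^2 - 2*x*y^4*z - 2*x*y^2*z^3 - x^2*y*z^2 + y^5 + 2*y^3*z^2 + y*z^4 + 6*x*y^2*z + x*z^3 - 5*y^3 - 5*y*z^2 - 2*x*z + 5*y

x^2*y^3*z^2 - 2*x*y^4*z - 2*x*y^2*z^3 - x^2*y*z^2 + y^5 + 2*y^3*z^2 + y*z^4 + 6*x*y^2*z + x*z^3 - 5*y^3 - 5*y*z^2 - 2*x*z + 5*y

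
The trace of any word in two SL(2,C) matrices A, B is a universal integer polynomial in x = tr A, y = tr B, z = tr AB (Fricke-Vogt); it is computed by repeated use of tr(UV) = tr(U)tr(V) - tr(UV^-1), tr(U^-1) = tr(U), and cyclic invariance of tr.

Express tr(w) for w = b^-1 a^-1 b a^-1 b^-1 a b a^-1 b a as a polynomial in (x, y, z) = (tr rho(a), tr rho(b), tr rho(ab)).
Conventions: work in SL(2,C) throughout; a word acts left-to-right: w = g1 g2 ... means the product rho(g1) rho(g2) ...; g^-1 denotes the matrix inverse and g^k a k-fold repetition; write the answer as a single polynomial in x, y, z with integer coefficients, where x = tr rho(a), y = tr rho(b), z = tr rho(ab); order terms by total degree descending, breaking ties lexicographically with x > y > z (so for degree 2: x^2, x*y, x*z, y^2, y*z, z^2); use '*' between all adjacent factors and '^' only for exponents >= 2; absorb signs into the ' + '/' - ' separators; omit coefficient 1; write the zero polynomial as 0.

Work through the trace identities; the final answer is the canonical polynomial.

x^3*y^3*z^2 - 2*x^4*y^2*z - 2*x^2*y^4*z - 3*x^2*y^2*z^3 + x^5*y + 2*x^3*y^3 + 4*x^3*y*z^2 + x*y^5 + 4*x*y^3*z^2 + 3*x*y*z^4 - x^4*z + 4*x^2*y^2*z - 2*x^2*z^3 - y^4*z - 2*y^2*z^3 - z^5 - 6*x^3*y - 6*x*y^3 - 11*x*y*z^2 + 5*x^2*z + 5*y^2*z + 5*z^3 + 9*x*y - 5*z

trace(b a b) = trace(b) * trace(a b) - trace(a)   [square of b] = y*z - x
trace(b a b a) = trace(b a) * trace(b a) - trace(1)   [split at a repeated b] = z^2 - 2
trace(a b a^-1 b) = trace(b a b) * trace(a) - trace(b a b a)   [inverse elimination on a] = x*y*z - x^2 - z^2 + 2
trace(b^3 a) = trace(b) * trace(b a b) - trace(b a)   [square of b] = y^2*z - x*y - z
trace(b^2) = trace(b) * trace(b) - trace(1)   [square of b] = y^2 - 2
trace(b^3) = trace(b) * trace(b^2) - trace(b)   [square of b] = y^3 - 3*y
trace(b^2 a^2 b) = trace(a) * trace(b^3 a) - trace(b^3)   [square of a] = x*y^2*z - x^2*y - y^3 - x*z + 3*y
trace(a b a) = trace(a) * trace(b a) - trace(b)   [square of a] = x*z - y
trace(b a b^2 a) = trace(b) * trace(a b a b) - trace(a b a)   [square of b] = y*z^2 - x*z - y
trace(b^2 a^2 b a) = trace(a) * trace(b a b^2 a) - trace(b a b^2)   [square of a] = x*y*z^2 - x^2*z - y^2*z + z
trace(a b a^-1 b^2 a) = trace(b^2 a^2 b) * trace(a) - trace(b^2 a^2 b a)   [inverse elimination on a] = x^2*y^2*z - x^3*y - x*y^3 - x*y*z^2 + y^2*z + 3*x*y - z
trace(b^2 a b a b) = trace(b) * trace(a b a b^2) - trace(a b a b)   [square of b] = y^2*z^2 - x*y*z - y^2 - z^2 + 2
trace(a b a b a b) = trace(b a) * trace(b a b a) - trace(b^-1 a^-1)   [split at a repeated b] = z^3 - 3*z
trace(a b a b a) = trace(a) * trace(b a b a) - trace(b a b)   [square of a] = x*z^2 - y*z - x
trace(b^2 a b a b a) = trace(b) * trace(a b a b a b) - trace(a b a b a)   [square of b] = y*z^3 - x*z^2 - 2*y*z + x
trace(a b a^-1 b^2 a b) = trace(b^2 a b a b) * trace(a) - trace(b^2 a b a b a)   [inverse elimination on a] = x*y^2*z^2 - x^2*y*z - y*z^3 - x*y^2 + 2*y*z + x
trace(b^-1 a b a^-1 b^2 a) = trace(a b a^-1 b^2 a) * trace(b) - trace(a b a^-1 b^2 a b)   [inverse elimination on b] = x^2*y^3*z - x^3*y^2 - x*y^4 - 2*x*y^2*z^2 + x^2*y*z + y^3*z + y*z^3 + 4*x*y^2 - 3*y*z - x
trace(b a^-1 b^-1 a b a^-1 b) = trace(b^-1 a b a^-1 b^2) * trace(a) - trace(b^-1 a b a^-1 b^2 a)   [inverse elimination on a] = -x^2*y^3*z + x^3*y^2 + x*y^4 + 2*x*y^2*z^2 - y^3*z - y*z^3 - x^3 - 4*x*y^2 - x*z^2 + 3*y*z + 3*x
trace(b a b^3) = trace(b) * trace(b^2 a b) - trace(b^2 a)   [square of b] = y^3*z - x*y^2 - 2*y*z + x
trace(b^2 a^-1 b a b) = trace(b a b^3) * trace(a) - trace(b a b^3 a)   [inverse elimination on a] = x*y^3*z - x^2*y^2 - y^2*z^2 - x*y*z + x^2 + y^2 + z^2 - 2
trace(b^2 a^-1 b a b a) = trace(b a b a b^2) * trace(a) - trace(b a b a b^2 a)   [inverse elimination on a] = x*y^2*z^2 - x^2*y*z - y*z^3 - x*y^2 + 2*y*z + x
trace(b a^-1 b a b a^-1 b) = trace(b^2 a^-1 b a b) * trace(a) - trace(b^2 a^-1 b a b a)   [inverse elimination on a] = x^2*y^3*z - x^3*y^2 - 2*x*y^2*z^2 + y*z^3 + x^3 + 2*x*y^2 + x*z^2 - 2*y*z - 3*x
trace(b^2 a b^2 a b) = trace(b) * trace(a b^3 a b) - trace(a b^3 a)   [square of b] = y^3*z^2 - 2*x*y^2*z + x^2*y - y*z^2 + x*z - y
trace(b^2 a b^2 a b a) = trace(b) * trace(a b a b^2 a b) - trace(a b a b^2 a)   [square of b] = y^2*z^3 - 2*x*y*z^2 + x^2*z - y^2*z + x*y - z
trace(b a b a^-1 b^2 a b) = trace(b^2 a b^2 a b) * trace(a) - trace(b^2 a b^2 a b a)   [inverse elimination on a] = x*y^3*z^2 - 2*x^2*y^2*z - y^2*z^3 + x^3*y + x*y*z^2 + y^2*z - 2*x*y + z
trace(b^2 a b a b a b) = trace(b) * trace(b a b a b a b) - trace(b a b a b a)   [square of b] = y^2*z^3 - x*y*z^2 - 2*y^2*z - z^3 + x*y + 3*z
trace(a b a b a b a b) = trace(a b a b a b) * trace(a b) - trace(b a b a)   [split at a repeated a] = z^4 - 4*z^2 + 2
trace(a b a b a b a) = trace(a) * trace(b a b a b a) - trace(b a b a b)   [square of a] = x*z^3 - y*z^2 - 2*x*z + y
trace(b^2 a b a b a b a) = trace(b) * trace(a b a b a b a b) - trace(a b a b a b a)   [square of b] = y*z^4 - x*z^3 - 3*y*z^2 + 2*x*z + y
trace(b a b a^-1 b^2 a b a) = trace(b^2 a b a b a b) * trace(a) - trace(b^2 a b a b a b a)   [inverse elimination on a] = x*y^2*z^3 - x^2*y*z^2 - y*z^4 - 2*x*y^2*z + x^2*y + 3*y*z^2 + x*z - y
trace(b a b a^-1 b a b a^-1 b) = trace(b a b a^-1 b^2 a b) * trace(a) - trace(b a b a^-1 b^2 a b a)   [inverse elimination on a] = x^2*y^3*z^2 - 2*x^3*y^2*z - 2*x*y^2*z^3 + x^4*y + 2*x^2*y*z^2 + y*z^4 + 3*x*y^2*z - 3*x^2*y - 3*y*z^2 + y
trace(b a b a b a^-1 b a b) = trace(b a b^2 a b a b) * trace(a) - trace(b a b^2 a b a b a)   [inverse elimination on a] = x*y^2*z^3 - 2*x^2*y*z^2 - y*z^4 + x^3*z - x*y^2*z + x*z^3 + x^2*y + 3*y*z^2 - 3*x*z - y
trace(b a b a b a b a b a) = trace(a b a b a b) * trace(a b a b) - trace(b a)   [split at a repeated a] = z^5 - 5*z^3 + 5*z
trace(b a b a b a^-1 b a b a) = trace(b a b a b a b a b) * trace(a) - trace(b a b a b a b a b a)   [inverse elimination on a] = x*y*z^4 - x^2*z^3 - z^5 - 3*x*y*z^2 + 2*x^2*z + 5*z^3 + x*y - 5*z
trace(b a b a^-1 b a b a^-1 b a) = trace(b a b a b a^-1 b a b) * trace(a) - trace(b a b a b a^-1 b a b a)   [inverse elimination on a] = x^2*y^2*z^3 - 2*x^3*y*z^2 - 2*x*y*z^4 + x^4*z - x^2*y^2*z + 2*x^2*z^3 + z^5 + x^3*y + 6*x*y*z^2 - 5*x^2*z - 5*z^3 - 2*x*y + 5*z
trace(a b a^-1 b a b a^-1 b a^-1 b) = trace(b a b a^-1 b a b a^-1 b) * trace(a) - trace(b a b a^-1 b a b a^-1 b a)   [inverse elimination on a] = x^3*y^3*z^2 - 2*x^4*y^2*z - 3*x^2*y^2*z^3 + x^5*y + 4*x^3*y*z^2 + 3*x*y*z^4 - x^4*z + 4*x^2*y^2*z - 2*x^2*z^3 - z^5 - 4*x^3*y - 9*x*y*z^2 + 5*x^2*z + 5*z^3 + 3*x*y - 5*z
trace(a^-1 b a^-1 b^-1 a b a^-1 b a b) = trace(a b a^-1 b a b a^-1 b a^-1) * trace(b) - trace(a b a^-1 b a b a^-1 b a^-1 b)   [inverse elimination on b] = -x^3*y^3*z^2 + 2*x^4*y^2*z + x^2*y^4*z + 3*x^2*y^2*z^3 - x^5*y - x^3*y^3 - 4*x^3*y*z^2 - 2*x*y^3*z^2 - 3*x*y*z^4 + x^4*z - 4*x^2*y^2*z + 2*x^2*z^3 + y^2*z^3 + z^5 + 5*x^3*y + 2*x*y^3 + 10*x*y*z^2 - 5*x^2*z - 2*y^2*z - 5*z^3 - 6*x*y + 5*z
trace(b^-1 a^-1 b a^-1 b^-1 a b a^-1 b a) = trace(a^-1 b a^-1 b^-1 a b a^-1 b a) * trace(b) - trace(a^-1 b a^-1 b^-1 a b a^-1 b a b)   [inverse elimination on b] = x^3*y^3*z^2 - 2*x^4*y^2*z - 2*x^2*y^4*z - 3*x^2*y^2*z^3 + x^5*y + 2*x^3*y^3 + 4*x^3*y*z^2 + x*y^5 + 4*x*y^3*z^2 + 3*x*y*z^4 - x^4*z + 4*x^2*y^2*z - 2*x^2*z^3 - y^4*z - 2*y^2*z^3 - z^5 - 6*x^3*y - 6*x*y^3 - 11*x*y*z^2 + 5*x^2*z + 5*y^2*z + 5*z^3 + 9*x*y - 5*z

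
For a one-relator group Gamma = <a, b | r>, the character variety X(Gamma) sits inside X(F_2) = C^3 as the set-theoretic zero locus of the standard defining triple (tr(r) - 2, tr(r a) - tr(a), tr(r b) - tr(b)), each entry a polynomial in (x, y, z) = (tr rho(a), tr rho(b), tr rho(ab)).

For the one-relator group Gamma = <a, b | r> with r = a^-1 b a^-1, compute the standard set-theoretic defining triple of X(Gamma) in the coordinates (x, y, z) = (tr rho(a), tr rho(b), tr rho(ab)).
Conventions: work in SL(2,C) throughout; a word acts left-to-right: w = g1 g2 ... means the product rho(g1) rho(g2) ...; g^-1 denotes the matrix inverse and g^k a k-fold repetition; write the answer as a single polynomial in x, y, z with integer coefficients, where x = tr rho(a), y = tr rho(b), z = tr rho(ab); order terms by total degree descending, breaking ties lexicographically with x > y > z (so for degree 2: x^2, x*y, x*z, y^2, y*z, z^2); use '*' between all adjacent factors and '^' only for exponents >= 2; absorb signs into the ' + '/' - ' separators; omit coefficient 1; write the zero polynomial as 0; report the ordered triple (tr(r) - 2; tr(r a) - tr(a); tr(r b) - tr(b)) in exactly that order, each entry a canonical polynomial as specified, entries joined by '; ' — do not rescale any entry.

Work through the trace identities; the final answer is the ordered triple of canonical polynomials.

so trace(b a^-1) = trace(b)*trace(a) - trace(b a) = x*y - z
trace(a^-1 b a^-1) = trace(b a^-1)*trace(a) - trace(b) = x^2*y - x*z - y
reduce: trace(b^2) = trace(b)*trace(b) - trace(1)   [square of b] = y^2 - 2
reduce: trace(b^2 a) = trace(b)*trace(a b) - trace(a)   [square of b] = y*z - x
reduce: trace(b a^-1 b) = trace(b^2)*trace(a) - trace(b^2 a)   [inverse elimination on a] = x*y^2 - y*z - x
trace(b a b a) = trace(b a)*trace(b a) - trace(1)   [split at a repeated b] = z^2 - 2
trace(b a^-1 b a) = trace(b a b)*trace(a) - trace(b a b a)   [inverse elimination on a] = x*y*z - x^2 - z^2 + 2
so trace(a^-1 b a^-1 b) = trace(b a^-1 b)*trace(a) - trace(b a^-1 b a)   [inverse elimination on a] = x^2*y^2 - 2*x*y*z + z^2 - 2
assemble the triple (trace(r) - 2; trace(r a) - x; trace(r b) - y)

x^2*y - x*z - y - 2; x*y - x - z; x^2*y^2 - 2*x*y*z + z^2 - y - 2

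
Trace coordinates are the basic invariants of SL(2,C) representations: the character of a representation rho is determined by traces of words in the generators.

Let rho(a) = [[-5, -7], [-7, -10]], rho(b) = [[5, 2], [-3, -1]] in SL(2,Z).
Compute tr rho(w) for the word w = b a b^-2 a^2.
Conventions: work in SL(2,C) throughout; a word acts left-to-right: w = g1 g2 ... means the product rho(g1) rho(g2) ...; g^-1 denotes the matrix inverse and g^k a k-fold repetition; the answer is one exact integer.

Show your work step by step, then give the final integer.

-22328

rho(b) = [[5, 2], [-3, -1]]
... * rho(a) = [[-5, -7], [-7, -10]]  ->  [[-39, -55], [22, 31]]
... * rho(b^-1) = [[-1, -2], [3, 5]]  ->  [[-126, -197], [71, 111]]
... * rho(b^-1) = [[-1, -2], [3, 5]]  ->  [[-465, -733], [262, 413]]
... * rho(a) = [[-5, -7], [-7, -10]]  ->  [[7456, 10585], [-4201, -5964]]
... * rho(a) = [[-5, -7], [-7, -10]]  ->  [[-111375, -158042], [62753, 89047]]
tr = -111375 + 89047 = -22328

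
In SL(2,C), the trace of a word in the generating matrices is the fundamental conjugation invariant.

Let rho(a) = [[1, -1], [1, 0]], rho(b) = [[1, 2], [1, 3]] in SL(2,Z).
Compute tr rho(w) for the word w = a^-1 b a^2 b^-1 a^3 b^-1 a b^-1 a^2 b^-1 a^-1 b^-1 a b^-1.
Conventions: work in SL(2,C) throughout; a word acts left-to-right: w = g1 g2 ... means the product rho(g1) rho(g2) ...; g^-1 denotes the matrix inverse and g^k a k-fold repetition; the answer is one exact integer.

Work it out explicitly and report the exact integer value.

560

rho(a^-1) = [[0, 1], [-1, 1]]
... * rho(b) = [[1, 2], [1, 3]]  ->  [[1, 3], [0, 1]]
... * rho(a) = [[1, -1], [1, 0]]  ->  [[4, -1], [1, 0]]
... * rho(a) = [[1, -1], [1, 0]]  ->  [[3, -4], [1, -1]]
... * rho(b^-1) = [[3, -2], [-1, 1]]  ->  [[13, -10], [4, -3]]
... * rho(a) = [[1, -1], [1, 0]]  ->  [[3, -13], [1, -4]]
... * rho(a) = [[1, -1], [1, 0]]  ->  [[-10, -3], [-3, -1]]
... * rho(a) = [[1, -1], [1, 0]]  ->  [[-13, 10], [-4, 3]]
... * rho(b^-1) = [[3, -2], [-1, 1]]  ->  [[-49, 36], [-15, 11]]
... * rho(a) = [[1, -1], [1, 0]]  ->  [[-13, 49], [-4, 15]]
... * rho(b^-1) = [[3, -2], [-1, 1]]  ->  [[-88, 75], [-27, 23]]
... * rho(a) = [[1, -1], [1, 0]]  ->  [[-13, 88], [-4, 27]]
... * rho(a) = [[1, -1], [1, 0]]  ->  [[75, 13], [23, 4]]
... * rho(b^-1) = [[3, -2], [-1, 1]]  ->  [[212, -137], [65, -42]]
... * rho(a^-1) = [[0, 1], [-1, 1]]  ->  [[137, 75], [42, 23]]
... * rho(b^-1) = [[3, -2], [-1, 1]]  ->  [[336, -199], [103, -61]]
... * rho(a) = [[1, -1], [1, 0]]  ->  [[137, -336], [42, -103]]
... * rho(b^-1) = [[3, -2], [-1, 1]]  ->  [[747, -610], [229, -187]]
tr = 747 + -187 = 560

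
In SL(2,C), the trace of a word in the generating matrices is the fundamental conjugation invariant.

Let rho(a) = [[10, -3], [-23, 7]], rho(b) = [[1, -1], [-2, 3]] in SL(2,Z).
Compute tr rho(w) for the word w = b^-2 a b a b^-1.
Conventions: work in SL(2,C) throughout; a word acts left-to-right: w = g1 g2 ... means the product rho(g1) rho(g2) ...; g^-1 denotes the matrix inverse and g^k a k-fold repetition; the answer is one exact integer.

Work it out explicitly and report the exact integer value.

rho(b^-1) = [[3, 1], [2, 1]]
... * rho(b^-1) = [[3, 1], [2, 1]]  ->  [[11, 4], [8, 3]]
... * rho(a) = [[10, -3], [-23, 7]]  ->  [[18, -5], [11, -3]]
... * rho(b) = [[1, -1], [-2, 3]]  ->  [[28, -33], [17, -20]]
... * rho(a) = [[10, -3], [-23, 7]]  ->  [[1039, -315], [630, -191]]
... * rho(b^-1) = [[3, 1], [2, 1]]  ->  [[2487, 724], [1508, 439]]
tr = 2487 + 439 = 2926

2926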